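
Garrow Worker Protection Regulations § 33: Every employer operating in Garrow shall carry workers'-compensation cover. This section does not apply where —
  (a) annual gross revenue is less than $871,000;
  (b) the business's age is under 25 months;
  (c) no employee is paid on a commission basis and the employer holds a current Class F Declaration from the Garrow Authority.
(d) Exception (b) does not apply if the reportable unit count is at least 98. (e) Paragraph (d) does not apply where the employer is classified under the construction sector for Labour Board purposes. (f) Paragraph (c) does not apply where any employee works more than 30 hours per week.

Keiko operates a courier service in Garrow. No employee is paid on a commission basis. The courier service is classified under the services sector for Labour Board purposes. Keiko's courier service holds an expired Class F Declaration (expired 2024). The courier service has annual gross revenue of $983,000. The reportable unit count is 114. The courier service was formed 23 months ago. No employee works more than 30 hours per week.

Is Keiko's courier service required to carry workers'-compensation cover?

Exception (a) fails — annual gross revenue is $983,000, not less than $871,000.
Exception (b): the business's age is 23 months, under the 25 months limit — every condition holds. But applying paragraphs (d)–(e): (d) operates against (b): the reportable unit count is 114, meeting the 98 threshold. (e), which would lift (d), is inapplicable — the courier service is classified under the services sector. (b) is therefore removed.
Exception (c) requires that the employer holds a current Class F Declaration from the Garrow Authority; but there is no Class F Declaration in force, so (c) is unavailable.
None of the exceptions is available; § 33 applies in full.

Yes — Keiko's courier service must carry workers'-compensation cover.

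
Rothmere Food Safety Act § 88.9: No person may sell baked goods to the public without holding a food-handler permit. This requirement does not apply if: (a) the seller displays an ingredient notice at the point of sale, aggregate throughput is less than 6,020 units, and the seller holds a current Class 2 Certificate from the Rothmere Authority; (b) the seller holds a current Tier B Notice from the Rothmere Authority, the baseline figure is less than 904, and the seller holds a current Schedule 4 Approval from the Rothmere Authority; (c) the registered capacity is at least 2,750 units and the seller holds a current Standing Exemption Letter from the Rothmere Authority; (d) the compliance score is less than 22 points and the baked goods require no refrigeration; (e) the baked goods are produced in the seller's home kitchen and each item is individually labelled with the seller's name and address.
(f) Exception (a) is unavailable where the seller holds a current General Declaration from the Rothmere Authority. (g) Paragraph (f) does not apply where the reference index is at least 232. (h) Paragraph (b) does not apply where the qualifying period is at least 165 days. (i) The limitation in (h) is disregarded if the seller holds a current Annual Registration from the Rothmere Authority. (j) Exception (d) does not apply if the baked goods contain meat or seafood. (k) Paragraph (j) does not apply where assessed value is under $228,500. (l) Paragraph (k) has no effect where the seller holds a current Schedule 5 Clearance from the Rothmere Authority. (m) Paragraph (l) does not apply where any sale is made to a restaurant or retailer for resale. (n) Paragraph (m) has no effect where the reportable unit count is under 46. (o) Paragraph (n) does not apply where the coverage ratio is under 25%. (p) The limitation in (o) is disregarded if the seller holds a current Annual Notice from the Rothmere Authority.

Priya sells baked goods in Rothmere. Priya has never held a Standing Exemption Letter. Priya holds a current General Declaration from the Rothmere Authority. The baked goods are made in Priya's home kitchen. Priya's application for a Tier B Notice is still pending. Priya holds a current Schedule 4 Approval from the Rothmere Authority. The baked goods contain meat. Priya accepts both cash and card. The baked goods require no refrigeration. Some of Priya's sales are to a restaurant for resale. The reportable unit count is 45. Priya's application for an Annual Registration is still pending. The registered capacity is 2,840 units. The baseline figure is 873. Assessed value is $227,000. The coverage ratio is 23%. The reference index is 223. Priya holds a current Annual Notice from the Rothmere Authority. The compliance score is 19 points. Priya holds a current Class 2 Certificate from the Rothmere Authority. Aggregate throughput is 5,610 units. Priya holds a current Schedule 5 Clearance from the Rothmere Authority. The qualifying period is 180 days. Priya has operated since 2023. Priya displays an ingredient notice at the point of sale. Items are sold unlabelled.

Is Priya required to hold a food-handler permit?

Yes — Priya must hold a food-handler permit.

All of (a)'s requirements are met (an ingredient notice is displayed; aggregate throughput is 5,610 units, less than the 6,020 units limit; a current Class 2 Certificate is held). However, paragraphs (f)–(g) must be considered: (f) operates against (a): a current General Declaration is held. (g), which would lift (f), is not engaged — the reference index is 223, short of 232. So (a) is unavailable.
Exception (b) does not apply: there is no Tier B Notice in force.
Exception (c) fails — no current Standing Exemption Letter is held.
Exception (d) is satisfied on its face — the compliance score is 19 points, less than the 22 points limit; the baked goods are shelf-stable. However, paragraphs (j)–(p) must be considered: (j) is triggered — the baked goods contain meat. (k) would limit (j) — assessed value is $227,000, under the $228,500 limit — but (l) sets (k) aside: (l) operates — a current Schedule 5 Clearance is held. (m) is engaged (some sales are to a restaurant for resale), but is set aside by (n): (n) operates against (m): the reportable unit count is 45, under the 46 limit. (o) would limit (n) — the coverage ratio is 23%, under the 25% limit — but (p) sets (o) aside: (p) operates — a current Annual Notice is held. (d) is therefore removed.
Exception (e) fails — items are sold unlabelled.
No exception is made out. Priya falls within the general rule.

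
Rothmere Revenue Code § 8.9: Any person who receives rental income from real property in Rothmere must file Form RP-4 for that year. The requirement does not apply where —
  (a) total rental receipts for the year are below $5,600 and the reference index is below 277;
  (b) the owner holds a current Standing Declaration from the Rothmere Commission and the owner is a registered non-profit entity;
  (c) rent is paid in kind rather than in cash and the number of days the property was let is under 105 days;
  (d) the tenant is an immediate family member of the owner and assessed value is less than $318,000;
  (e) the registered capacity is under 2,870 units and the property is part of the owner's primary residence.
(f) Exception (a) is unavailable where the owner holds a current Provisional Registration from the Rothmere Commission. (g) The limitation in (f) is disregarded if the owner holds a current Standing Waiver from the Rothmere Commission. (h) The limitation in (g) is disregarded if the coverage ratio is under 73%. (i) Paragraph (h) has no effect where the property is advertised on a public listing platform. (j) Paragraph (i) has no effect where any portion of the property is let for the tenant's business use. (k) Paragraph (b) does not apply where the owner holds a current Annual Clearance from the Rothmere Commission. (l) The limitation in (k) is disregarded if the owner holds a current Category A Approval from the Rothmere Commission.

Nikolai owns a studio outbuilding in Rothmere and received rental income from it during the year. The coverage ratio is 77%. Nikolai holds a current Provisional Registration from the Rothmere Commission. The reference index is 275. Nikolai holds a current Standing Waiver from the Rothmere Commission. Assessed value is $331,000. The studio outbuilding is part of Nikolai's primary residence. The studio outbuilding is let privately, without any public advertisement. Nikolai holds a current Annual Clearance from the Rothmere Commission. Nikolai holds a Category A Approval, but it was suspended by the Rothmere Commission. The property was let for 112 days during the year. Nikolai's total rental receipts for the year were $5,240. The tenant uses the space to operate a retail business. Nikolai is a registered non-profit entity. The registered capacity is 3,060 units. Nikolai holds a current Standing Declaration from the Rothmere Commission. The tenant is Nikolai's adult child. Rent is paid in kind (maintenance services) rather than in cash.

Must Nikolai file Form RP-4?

No — exception (a) applies; Nikolai is not required to file Form RP-4.

Exception (a)'s conditions are all satisfied: total rental receipts for the year are $5,240, below the $5,600 limit; the reference index is 275, below the 277 limit. Applying paragraphs (f)–(j): (f) is triggered (a current Provisional Registration is held), but yields to (g): (g) operates against (f): a current Standing Waiver is held. (h) does not operate here (the coverage ratio is 77%, not under 73%), so (g) stands. Exception (a) stands.
Exception (b): a current Standing Declaration is held; Nikolai is a registered non-profit — every condition holds. But applying paragraphs (k)–(l): (k) operates — a current Annual Clearance is held. (l) is not engaged (there is no Category A Approval in force), so (k) stands. So (b) is unavailable.
Exception (c) requires that the number of days the property was let is under 105 days; but the number of days the property was let is 112 days, not under 105 days, so (c) is unavailable.
Exception (d) requires that assessed value is less than $318,000; but assessed value is $331,000, not less than $318,000, so (d) is unavailable.
Exception (e) does not apply: the registered capacity is 3,060 units, not under 2,870 units.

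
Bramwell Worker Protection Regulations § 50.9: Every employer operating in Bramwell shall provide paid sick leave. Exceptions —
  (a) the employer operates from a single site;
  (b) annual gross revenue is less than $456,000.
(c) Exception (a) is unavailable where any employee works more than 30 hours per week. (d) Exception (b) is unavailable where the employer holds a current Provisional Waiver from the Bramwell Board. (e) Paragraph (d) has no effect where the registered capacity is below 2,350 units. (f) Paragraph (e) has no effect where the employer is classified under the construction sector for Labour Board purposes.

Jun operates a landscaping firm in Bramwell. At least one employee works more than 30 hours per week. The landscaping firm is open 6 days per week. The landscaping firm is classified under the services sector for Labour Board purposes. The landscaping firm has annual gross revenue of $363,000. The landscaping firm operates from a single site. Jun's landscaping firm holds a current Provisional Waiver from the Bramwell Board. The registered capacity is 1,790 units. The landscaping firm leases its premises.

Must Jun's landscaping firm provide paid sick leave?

No — exception (b) applies; Jun's landscaping firm is not required to provide paid sick leave.

Exception (a): the employer operates from a single site — every condition holds. Turning to paragraph (c): (c) operates against (a): at least one employee exceeds 30 hours/week. Exception (a) does not apply.
Exception (b): annual gross revenue is $363,000, less than the $456,000 limit — every condition holds. Applying paragraphs (d)–(f): (d) applies (a current Provisional Waiver is held), but is overridden by (e): (e) operates against (d): the registered capacity is 1,790 units, below the 2,350 units limit. (f) is not triggered (the landscaping firm is classified under the services sector), so (e) stands. (b) remains available.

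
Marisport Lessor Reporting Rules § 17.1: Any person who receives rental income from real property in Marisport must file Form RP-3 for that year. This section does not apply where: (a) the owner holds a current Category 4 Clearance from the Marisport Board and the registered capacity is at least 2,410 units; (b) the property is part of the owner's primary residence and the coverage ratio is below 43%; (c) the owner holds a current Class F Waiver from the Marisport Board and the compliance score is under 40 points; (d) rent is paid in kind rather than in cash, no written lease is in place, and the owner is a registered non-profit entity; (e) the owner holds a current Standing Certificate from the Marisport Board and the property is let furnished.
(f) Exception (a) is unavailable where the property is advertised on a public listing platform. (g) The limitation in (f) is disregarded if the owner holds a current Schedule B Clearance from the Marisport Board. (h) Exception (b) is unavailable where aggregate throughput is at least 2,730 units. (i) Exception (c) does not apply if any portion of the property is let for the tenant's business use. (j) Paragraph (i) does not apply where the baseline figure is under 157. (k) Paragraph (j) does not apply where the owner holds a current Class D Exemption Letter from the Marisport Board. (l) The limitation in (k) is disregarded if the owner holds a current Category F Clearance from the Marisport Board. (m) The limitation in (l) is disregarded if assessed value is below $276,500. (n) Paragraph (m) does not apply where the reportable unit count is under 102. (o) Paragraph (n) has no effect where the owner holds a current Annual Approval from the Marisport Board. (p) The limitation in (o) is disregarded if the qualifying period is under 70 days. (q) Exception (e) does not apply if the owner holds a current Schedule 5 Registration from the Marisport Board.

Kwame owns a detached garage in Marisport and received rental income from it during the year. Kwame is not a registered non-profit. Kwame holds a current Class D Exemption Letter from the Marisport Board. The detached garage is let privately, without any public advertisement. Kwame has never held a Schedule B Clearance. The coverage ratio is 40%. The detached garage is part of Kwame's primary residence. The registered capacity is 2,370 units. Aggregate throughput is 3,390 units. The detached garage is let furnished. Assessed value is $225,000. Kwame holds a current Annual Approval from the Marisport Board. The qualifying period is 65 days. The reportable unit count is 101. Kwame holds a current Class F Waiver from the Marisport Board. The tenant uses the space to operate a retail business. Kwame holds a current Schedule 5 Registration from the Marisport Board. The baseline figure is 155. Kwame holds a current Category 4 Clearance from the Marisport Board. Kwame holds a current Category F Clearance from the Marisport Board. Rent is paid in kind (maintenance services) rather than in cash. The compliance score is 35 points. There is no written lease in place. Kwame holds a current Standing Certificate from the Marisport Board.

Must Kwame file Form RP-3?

Exception (a) requires that the registered capacity is at least 2,410 units; but the registered capacity is 2,370 units, short of 2,410 units, so (a) is unavailable.
All of (b)'s requirements are met (the detached garage is part of the primary residence; the coverage ratio is 40%, below the 43% limit). However, paragraph (h) must be considered: (h) operates — aggregate throughput is 3,390 units, meeting the 2,730 units threshold. Exception (b) does not apply.
Exception (c): a current Class F Waiver is held; the compliance score is 35 points, under the 40 points limit — every condition holds. Applying paragraphs (i)–(p): (i) applies (the space is let for business use), but is itself disapplied by (j): (j) operates against (i): the baseline figure is 155, under the 157 limit. (k) is engaged (a current Class D Exemption Letter is held), but is displaced by (l): (l) is triggered — a current Category F Clearance is held. (m) would limit (l) — assessed value is $225,000, below the $276,500 limit — but (n) sets (m) aside: (n) operates — the reportable unit count is 101, under the 102 limit. (o) operates (a current Annual Approval is held), but yields to (p): (p) operates against (o): the qualifying period is 65 days, under the 70 days limit. (c) remains available.
Exception (d) fails — Kwame is not a registered non-profit.
Exception (e) is satisfied on its face — a current Standing Certificate is held; the property is let furnished. However, paragraph (q) must be considered: (q) operates against (e): a current Schedule 5 Registration is held. (e) is therefore removed.

No — exception (c) applies; Kwame is not required to file Form RP-3.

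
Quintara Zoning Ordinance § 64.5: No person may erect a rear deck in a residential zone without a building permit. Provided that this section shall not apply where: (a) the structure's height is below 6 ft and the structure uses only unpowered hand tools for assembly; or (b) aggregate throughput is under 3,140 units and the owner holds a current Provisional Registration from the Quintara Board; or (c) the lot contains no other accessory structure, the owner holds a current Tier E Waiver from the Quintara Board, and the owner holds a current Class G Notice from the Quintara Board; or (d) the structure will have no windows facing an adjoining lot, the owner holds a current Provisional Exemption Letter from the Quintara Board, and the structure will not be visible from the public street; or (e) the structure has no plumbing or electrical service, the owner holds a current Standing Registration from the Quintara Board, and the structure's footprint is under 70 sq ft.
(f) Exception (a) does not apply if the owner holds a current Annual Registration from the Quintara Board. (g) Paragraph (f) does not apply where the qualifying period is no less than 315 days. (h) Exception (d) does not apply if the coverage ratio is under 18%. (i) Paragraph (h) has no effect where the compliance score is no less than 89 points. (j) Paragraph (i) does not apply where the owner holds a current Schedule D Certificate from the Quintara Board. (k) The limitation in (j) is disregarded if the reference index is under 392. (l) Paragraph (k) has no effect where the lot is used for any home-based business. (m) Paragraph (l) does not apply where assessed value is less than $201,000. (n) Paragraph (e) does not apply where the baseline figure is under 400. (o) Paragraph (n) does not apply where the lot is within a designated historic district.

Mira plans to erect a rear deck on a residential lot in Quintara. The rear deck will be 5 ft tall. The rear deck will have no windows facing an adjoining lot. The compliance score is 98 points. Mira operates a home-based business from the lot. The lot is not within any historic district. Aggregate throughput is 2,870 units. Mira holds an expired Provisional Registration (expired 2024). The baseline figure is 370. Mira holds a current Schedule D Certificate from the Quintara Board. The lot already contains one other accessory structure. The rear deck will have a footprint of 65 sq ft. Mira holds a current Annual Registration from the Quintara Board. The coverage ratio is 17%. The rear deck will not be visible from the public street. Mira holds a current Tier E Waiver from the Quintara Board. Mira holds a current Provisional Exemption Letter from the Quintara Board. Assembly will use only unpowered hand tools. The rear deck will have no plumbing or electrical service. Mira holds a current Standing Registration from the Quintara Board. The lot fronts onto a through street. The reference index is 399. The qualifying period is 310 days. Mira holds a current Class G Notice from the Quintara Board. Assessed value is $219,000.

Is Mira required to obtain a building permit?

Yes — Mira must obtain a building permit.

Exception (a) is satisfied on its face — the structure's height is 5 ft, below the 6 ft limit; assembly uses only hand tools. But: (f) applies — a current Annual Registration is held. (g) is not engaged (the qualifying period is 310 days, short of 315 days), so (f) stands. (a) is therefore removed.
Exception (b) fails — no current Provisional Registration is held.
Exception (c) does not apply: the lot already has another accessory structure.
Exception (d) is satisfied on its face — no windows face an adjoining lot; a current Provisional Exemption Letter is held; the structure will not be visible from the street. But: (h) is triggered — the coverage ratio is 17%, under the 18% limit. (i) would limit (h) — the compliance score is 98 points, meeting the 89 points threshold — but (j) sets (i) aside: (j) operates — a current Schedule D Certificate is held. (k) is inapplicable (the reference index is 399, not under 392), so (j) stands. Exception (d) does not apply.
Exception (e)'s conditions are all satisfied: there is no plumbing or electrical service; a current Standing Registration is held; the structure's footprint is 65 sq ft, under the 70 sq ft limit. But: (n) operates against (e): the baseline figure is 370, under the 400 limit. (o), which would lift (n), is inapplicable — the lot is not in a historic district. So (e) is unavailable.
No exception applies. The general rule governs.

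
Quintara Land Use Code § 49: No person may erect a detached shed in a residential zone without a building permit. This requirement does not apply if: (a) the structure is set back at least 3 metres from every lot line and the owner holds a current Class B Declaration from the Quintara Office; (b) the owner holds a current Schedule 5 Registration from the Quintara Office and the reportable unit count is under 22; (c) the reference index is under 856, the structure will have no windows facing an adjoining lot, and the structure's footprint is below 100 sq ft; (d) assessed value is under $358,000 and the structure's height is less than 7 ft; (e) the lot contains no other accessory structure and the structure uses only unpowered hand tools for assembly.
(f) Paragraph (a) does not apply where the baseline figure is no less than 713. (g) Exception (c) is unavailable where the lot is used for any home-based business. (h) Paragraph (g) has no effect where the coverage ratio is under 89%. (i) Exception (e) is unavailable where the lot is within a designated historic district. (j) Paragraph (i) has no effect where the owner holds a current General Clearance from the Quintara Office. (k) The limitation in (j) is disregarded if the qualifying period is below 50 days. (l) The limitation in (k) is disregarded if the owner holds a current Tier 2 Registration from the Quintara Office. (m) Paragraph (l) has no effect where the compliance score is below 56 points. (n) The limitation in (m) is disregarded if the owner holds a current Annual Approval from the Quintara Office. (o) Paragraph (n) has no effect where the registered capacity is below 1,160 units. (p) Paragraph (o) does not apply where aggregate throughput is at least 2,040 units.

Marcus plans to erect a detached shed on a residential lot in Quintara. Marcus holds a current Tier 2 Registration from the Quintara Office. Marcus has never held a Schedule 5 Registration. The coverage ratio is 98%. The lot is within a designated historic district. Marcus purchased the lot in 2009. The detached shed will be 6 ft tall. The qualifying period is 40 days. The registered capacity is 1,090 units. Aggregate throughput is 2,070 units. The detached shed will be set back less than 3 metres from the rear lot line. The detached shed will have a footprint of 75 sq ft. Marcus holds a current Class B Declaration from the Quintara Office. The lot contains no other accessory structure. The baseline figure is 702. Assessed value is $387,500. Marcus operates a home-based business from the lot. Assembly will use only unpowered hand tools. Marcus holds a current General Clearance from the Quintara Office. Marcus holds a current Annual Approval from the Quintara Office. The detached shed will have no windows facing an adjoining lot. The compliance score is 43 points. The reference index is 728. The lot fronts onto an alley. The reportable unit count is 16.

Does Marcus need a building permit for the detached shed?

Exception (a) fails — the rear setback is under 3 m.
Exception (b) requires that the owner holds a current Schedule 5 Registration from the Quintara Office; but there is no Schedule 5 Registration in force, so (b) is unavailable.
All of (c)'s requirements are met (the reference index is 728, under the 856 limit; no windows face an adjoining lot; the structure's footprint is 75 sq ft, below the 100 sq ft limit). Turning to paragraphs (g)–(h): (g) operates — a home-based business operates on the lot. (h) is inapplicable (the coverage ratio is 98%, not under 89%), so (g) stands. Exception (c) does not apply.
Exception (d) does not apply: assessed value is $387,500, not under $358,000.
Exception (e) is satisfied on its face — the lot has no other accessory structure; assembly uses only hand tools. As to paragraphs (i)–(p): (i) applies (the lot is in a historic district), but is itself disapplied by (j): (j) operates against (i): a current General Clearance is held. (k) would limit (j) — the qualifying period is 40 days, below the 50 days limit — but (l) sets (k) aside: (l) operates against (k): a current Tier 2 Registration is held. (m) would limit (l) — the compliance score is 43 points, below the 56 points limit — but (n) sets (m) aside: (n) operates against (m): a current Annual Approval is held. (o) applies (the registered capacity is 1,090 units, below the 1,160 units limit), but is itself disapplied by (p): (p) is engaged — aggregate throughput is 2,070 units, meeting the 2,040 units threshold. Exception (e) stands.

No — exception (e) applies; Marcus does not need a building permit.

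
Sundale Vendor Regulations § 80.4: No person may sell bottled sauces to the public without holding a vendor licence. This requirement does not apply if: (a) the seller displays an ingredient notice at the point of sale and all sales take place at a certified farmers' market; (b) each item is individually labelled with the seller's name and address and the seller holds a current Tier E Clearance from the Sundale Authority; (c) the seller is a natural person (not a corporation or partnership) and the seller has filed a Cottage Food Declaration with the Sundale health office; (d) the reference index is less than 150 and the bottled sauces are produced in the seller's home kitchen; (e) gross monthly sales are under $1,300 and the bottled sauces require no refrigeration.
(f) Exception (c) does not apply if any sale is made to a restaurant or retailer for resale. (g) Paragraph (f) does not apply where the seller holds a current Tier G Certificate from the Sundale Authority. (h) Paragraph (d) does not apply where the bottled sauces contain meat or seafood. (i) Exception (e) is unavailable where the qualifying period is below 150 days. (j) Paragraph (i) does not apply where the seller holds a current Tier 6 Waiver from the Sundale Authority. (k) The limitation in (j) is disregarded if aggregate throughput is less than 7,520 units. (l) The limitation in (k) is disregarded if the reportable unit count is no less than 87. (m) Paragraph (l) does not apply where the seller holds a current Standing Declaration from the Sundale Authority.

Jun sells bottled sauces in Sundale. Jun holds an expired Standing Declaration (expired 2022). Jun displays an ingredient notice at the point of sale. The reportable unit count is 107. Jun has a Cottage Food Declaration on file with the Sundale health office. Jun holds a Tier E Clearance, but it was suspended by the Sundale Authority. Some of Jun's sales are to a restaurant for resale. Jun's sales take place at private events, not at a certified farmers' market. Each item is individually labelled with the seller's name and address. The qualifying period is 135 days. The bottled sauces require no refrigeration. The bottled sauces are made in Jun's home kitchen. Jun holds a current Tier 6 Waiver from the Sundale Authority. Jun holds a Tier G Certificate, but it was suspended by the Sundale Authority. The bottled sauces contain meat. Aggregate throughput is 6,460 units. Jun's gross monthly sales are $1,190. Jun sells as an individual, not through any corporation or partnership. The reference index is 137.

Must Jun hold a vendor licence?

Exception (a) requires that all sales take place at a certified farmers' market; but sales are at private events, not a certified farmers' market, so (a) is unavailable.
Exception (b) requires that the seller holds a current Tier E Clearance from the Sundale Authority; but there is no Tier E Clearance in force, so (b) is unavailable.
Exception (c)'s conditions are all satisfied: the seller is a natural person; a Cottage Food Declaration is on file. But applying paragraphs (f)–(g): (f) operates — some sales are to a restaurant for resale. (g) is inapplicable (the Tier G Certificate is not current), so (f) stands. Exception (c) does not apply.
Exception (d): the reference index is 137, less than the 150 limit; the bottled sauces are home-kitchen produced — every condition holds. However, paragraph (h) must be considered: (h) operates against (d): the bottled sauces contain meat. So (d) is unavailable.
Exception (e)'s conditions are all satisfied: gross monthly sales are $1,190, under the $1,300 limit; the bottled sauces are shelf-stable. Under paragraphs (i)–(m): (i) is triggered (the qualifying period is 135 days, below the 150 days limit), but is overridden by (j): (j) applies — a current Tier 6 Waiver is held. (k) operates (aggregate throughput is 6,460 units, less than the 7,520 units limit), but is displaced by (l): (l) operates — the reportable unit count is 107, meeting the 87 threshold. (m) is not engaged (the Standing Declaration is not current), so (l) stands. (e) remains available.

No — exception (e) applies; Jun is not required to hold a vendor licence.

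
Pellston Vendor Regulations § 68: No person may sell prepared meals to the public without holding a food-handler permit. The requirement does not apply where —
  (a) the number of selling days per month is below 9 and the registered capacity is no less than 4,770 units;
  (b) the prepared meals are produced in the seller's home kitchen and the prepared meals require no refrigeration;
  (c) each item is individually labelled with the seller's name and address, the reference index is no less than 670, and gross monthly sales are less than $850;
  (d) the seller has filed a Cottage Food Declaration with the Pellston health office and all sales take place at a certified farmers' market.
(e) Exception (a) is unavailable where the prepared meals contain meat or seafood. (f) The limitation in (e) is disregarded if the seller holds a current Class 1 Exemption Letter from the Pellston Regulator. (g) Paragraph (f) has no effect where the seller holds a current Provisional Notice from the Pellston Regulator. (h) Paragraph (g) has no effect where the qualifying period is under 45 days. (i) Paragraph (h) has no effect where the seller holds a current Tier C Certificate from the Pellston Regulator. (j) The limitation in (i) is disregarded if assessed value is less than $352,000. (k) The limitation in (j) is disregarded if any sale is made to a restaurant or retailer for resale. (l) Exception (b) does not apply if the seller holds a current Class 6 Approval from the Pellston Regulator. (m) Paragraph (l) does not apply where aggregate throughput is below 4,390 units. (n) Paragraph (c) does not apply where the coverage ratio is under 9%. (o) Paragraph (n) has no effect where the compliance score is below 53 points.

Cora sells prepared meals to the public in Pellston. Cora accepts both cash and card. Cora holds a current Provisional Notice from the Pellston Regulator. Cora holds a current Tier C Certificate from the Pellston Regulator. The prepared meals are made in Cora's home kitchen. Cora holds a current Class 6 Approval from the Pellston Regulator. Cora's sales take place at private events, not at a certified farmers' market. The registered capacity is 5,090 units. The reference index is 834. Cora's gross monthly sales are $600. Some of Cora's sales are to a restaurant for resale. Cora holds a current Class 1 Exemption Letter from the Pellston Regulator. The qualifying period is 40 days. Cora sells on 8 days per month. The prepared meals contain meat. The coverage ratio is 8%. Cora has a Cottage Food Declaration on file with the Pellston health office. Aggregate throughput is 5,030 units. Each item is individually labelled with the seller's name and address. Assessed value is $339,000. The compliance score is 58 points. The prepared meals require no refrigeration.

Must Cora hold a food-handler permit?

Exception (a): the number of selling days per month is 8, below the 9 limit; the registered capacity is 5,090 units, meeting the 4,770 units threshold — every condition holds. But applying paragraphs (e)–(k): (e) operates against (a): the prepared meals contain meat. (f) is engaged (a current Class 1 Exemption Letter is held), but is overridden by (g): (g) operates — a current Provisional Notice is held. (h) would limit (g) — the qualifying period is 40 days, under the 45 days limit — but (i) sets (h) aside: (i) operates against (h): a current Tier C Certificate is held. (j) is triggered (assessed value is $339,000, less than the $352,000 limit), but is displaced by (k): (k) applies — some sales are to a restaurant for resale. So (a) is unavailable.
Exception (b) is satisfied on its face — the prepared meals are home-kitchen produced; the prepared meals are shelf-stable. However, paragraphs (l)–(m) must be considered: (l) applies — a current Class 6 Approval is held. (m), which would lift (l), is not triggered — aggregate throughput is 5,030 units, not below 4,390 units. (b) is therefore removed.
Exception (c)'s conditions are all satisfied: items are individually labelled; the reference index is 834, meeting the 670 threshold; gross monthly sales are $600, less than the $850 limit. But applying paragraphs (n)–(o): (n) applies — the coverage ratio is 8%, under the 9% limit. (o), which would lift (n), is not triggered — the compliance score is 58 points, not below 53 points. (c) is therefore removed.
Exception (d) fails — sales are at private events, not a certified farmers' market.
None of the exceptions is available; § 68 applies in full.

Yes — Cora must hold a food-handler permit.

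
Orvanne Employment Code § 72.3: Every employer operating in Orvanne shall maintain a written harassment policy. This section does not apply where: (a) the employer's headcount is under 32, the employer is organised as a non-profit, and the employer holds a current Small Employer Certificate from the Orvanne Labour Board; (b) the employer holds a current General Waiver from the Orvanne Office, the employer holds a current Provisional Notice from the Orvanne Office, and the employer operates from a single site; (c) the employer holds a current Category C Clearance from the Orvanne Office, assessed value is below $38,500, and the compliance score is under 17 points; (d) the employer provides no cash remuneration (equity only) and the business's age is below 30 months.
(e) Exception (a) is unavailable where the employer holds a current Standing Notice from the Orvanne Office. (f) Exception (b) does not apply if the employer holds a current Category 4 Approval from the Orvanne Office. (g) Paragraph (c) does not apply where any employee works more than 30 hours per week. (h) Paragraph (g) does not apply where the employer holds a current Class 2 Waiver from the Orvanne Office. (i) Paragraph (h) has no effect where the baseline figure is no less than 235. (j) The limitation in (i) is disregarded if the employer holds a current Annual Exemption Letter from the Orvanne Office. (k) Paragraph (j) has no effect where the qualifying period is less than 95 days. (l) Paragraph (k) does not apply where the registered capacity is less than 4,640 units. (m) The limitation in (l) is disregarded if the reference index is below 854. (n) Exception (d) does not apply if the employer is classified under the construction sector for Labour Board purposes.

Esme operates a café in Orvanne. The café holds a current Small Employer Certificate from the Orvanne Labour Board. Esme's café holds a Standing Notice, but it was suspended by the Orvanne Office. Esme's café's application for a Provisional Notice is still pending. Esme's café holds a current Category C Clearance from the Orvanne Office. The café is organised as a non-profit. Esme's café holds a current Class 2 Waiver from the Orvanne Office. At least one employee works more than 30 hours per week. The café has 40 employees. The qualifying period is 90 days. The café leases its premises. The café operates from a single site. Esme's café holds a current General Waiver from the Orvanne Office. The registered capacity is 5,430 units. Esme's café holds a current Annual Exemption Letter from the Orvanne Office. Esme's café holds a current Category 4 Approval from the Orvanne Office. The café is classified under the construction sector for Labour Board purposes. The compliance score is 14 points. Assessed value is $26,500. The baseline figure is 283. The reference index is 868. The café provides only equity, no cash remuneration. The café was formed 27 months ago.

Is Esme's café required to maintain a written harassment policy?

Yes — Esme's café must maintain a written harassment policy.

Exception (a) does not apply: the employer's headcount is 40, not under 32.
Exception (b) does not apply: the Provisional Notice is not current.
All of (c)'s requirements are met (a current Category C Clearance is held; assessed value is $26,500, below the $38,500 limit; the compliance score is 14 points, under the 17 points limit). Turning to paragraphs (g)–(m): (g) is triggered — at least one employee exceeds 30 hours/week. (h) would limit (g) — a current Class 2 Waiver is held — but (i) sets (h) aside: (i) operates against (h): the baseline figure is 283, meeting the 235 threshold. (j) operates (a current Annual Exemption Letter is held), but is set aside by (k): (k) operates — the qualifying period is 90 days, less than the 95 days limit. (l), which would lift (k), is inapplicable — the registered capacity is 5,430 units, not less than 4,640 units. So (c) is unavailable.
Exception (d)'s conditions are all satisfied: remuneration is equity-only; the business's age is 27 months, below the 30 months limit. However, paragraph (n) must be considered: (n) applies — the café is classified under the construction sector. So (d) is unavailable.
No exception displaces § 72.3.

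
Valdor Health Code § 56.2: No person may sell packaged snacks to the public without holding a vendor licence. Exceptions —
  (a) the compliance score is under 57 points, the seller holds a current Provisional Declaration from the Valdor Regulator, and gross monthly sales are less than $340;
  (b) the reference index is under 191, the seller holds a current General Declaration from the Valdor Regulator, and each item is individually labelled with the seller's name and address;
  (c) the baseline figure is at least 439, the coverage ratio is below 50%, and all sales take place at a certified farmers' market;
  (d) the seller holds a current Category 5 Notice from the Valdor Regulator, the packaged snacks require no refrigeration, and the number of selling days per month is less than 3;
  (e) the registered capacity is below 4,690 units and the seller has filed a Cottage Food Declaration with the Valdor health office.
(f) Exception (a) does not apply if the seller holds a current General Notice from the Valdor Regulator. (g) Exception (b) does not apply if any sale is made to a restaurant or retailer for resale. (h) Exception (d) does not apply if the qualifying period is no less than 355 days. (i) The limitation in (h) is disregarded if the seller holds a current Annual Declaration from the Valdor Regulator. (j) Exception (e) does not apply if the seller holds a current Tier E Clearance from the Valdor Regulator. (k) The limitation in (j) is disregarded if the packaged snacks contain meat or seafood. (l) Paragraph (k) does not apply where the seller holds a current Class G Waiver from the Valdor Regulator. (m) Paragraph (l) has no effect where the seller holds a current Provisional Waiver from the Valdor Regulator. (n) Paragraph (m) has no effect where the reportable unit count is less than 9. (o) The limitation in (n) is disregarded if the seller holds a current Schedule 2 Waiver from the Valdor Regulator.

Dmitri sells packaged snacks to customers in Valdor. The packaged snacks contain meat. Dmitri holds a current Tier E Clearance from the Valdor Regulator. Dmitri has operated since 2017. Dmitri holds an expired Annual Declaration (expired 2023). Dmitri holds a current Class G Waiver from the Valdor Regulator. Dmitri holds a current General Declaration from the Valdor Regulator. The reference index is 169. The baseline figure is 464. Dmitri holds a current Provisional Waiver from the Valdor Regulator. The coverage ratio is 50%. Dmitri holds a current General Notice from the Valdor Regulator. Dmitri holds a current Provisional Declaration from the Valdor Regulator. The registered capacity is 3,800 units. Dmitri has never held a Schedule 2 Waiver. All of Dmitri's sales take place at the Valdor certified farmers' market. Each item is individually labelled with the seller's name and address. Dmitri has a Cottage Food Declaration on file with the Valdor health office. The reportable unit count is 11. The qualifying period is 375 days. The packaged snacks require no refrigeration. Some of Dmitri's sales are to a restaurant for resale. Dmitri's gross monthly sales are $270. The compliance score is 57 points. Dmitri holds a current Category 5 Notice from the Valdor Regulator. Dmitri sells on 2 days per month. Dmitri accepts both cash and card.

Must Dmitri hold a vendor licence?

No — exception (e) applies; Dmitri is not required to hold a vendor licence.

Exception (a) fails — the compliance score is 57 points, not under 57 points.
Exception (b)'s conditions are all satisfied: the reference index is 169, under the 191 limit; a current General Declaration is held; items are individually labelled. But applying paragraph (g): (g) operates against (b): some sales are to a restaurant for resale. So (b) is unavailable.
Exception (c) does not apply: the coverage ratio is 50%, not below 50%.
Exception (d) is satisfied on its face — a current Category 5 Notice is held; the packaged snacks are shelf-stable; the number of selling days per month is 2, less than the 3 limit. But applying paragraphs (h)–(i): (h) operates against (d): the qualifying period is 375 days, meeting the 355 days threshold. (i) is inapplicable (the Annual Declaration is not current), so (h) stands. So (d) is unavailable.
Exception (e)'s conditions are all satisfied: the registered capacity is 3,800 units, below the 4,690 units limit; a Cottage Food Declaration is on file. As to paragraphs (j)–(o): (j) operates (a current Tier E Clearance is held), but is overridden by (k): (k) operates — the packaged snacks contain meat. (l) is engaged (a current Class G Waiver is held), but is set aside by (m): (m) is engaged — a current Provisional Waiver is held. (n), which would lift (m), is not engaged — the reportable unit count is 11, not less than 9. (e) remains available.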